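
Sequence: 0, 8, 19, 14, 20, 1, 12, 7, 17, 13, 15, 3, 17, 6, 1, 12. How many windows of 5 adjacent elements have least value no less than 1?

11

0 8 19 14 20 → min 0
8 19 14 20 1 → min 1  ≥ 1 ✓
19 14 20 1 12 → min 1  ≥ 1 ✓
14 20 1 12 7 → min 1  ≥ 1 ✓
20 1 12 7 17 → min 1  ≥ 1 ✓
1 12 7 17 13 → min 1  ≥ 1 ✓
12 7 17 13 15 → min 7  ≥ 1 ✓
7 17 13 15 3 → min 3  ≥ 1 ✓
17 13 15 3 17 → min 3  ≥ 1 ✓
13 15 3 17 6 → min 3  ≥ 1 ✓
15 3 17 6 1 → min 1  ≥ 1 ✓
3 17 6 1 12 → min 1  ≥ 1 ✓
11 windows satisfy the condition.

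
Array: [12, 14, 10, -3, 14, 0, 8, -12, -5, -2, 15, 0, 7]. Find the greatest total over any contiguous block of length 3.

Each size-3 window and its sum:
[12, 14, 10] → sum 36
[14, 10, -3] → sum 21
[10, -3, 14] → sum 21
[-3, 14, 0] → sum 11
[14, 0, 8] → sum 22
[0, 8, -12] → sum -4
[8, -12, -5] → sum -9
[-12, -5, -2] → sum -19
[-5, -2, 15] → sum 8
[-2, 15, 0] → sum 13
[15, 0, 7] → sum 22
Greatest of these is 36.

36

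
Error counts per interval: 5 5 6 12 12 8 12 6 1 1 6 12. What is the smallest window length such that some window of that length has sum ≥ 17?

Extend right; whenever the sum reaches 17, record the length and shrink from the left:
add 5: running sum 5 < 17
add 5: running sum 10 < 17
add 6: running sum 16 < 17
end 3: [6, 12] sum 18, len 2
end 4: [12, 12] sum 24, len 2
end 5: [12, 8] sum 20, len 2
end 6: [8, 12] sum 20, len 2
end 7: [12, 6] sum 18, len 2
end 8: [12, 6, 1] sum 19, len 3
end 9: [12, 6, 1, 1] sum 20, len 4
end 10: [12, 6, 1, 1, 6] sum 26, len 5
end 11: [6, 12] sum 18, len 2
Shortest qualifying length: 2.

2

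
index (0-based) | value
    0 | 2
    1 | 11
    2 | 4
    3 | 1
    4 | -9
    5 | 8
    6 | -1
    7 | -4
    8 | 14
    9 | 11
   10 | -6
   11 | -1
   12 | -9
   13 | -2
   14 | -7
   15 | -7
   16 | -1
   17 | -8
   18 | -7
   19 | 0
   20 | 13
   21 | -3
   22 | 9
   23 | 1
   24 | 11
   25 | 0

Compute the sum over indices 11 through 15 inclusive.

Elements at indices 11..15: -1, -9, -2, -7, -7
sum(-1, -9, -2, -7, -7) = -26

-26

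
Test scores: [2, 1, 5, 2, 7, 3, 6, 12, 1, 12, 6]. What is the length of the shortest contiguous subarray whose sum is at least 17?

2

add 2: running sum 2 < 17
add 1: running sum 3 < 17
add 5: running sum 8 < 17
add 2: running sum 10 < 17
end 4: [2, 1, 5, 2, 7] sum 17, len 5
end 5: [5, 2, 7, 3] sum 17, len 4
end 6: [2, 7, 3, 6] sum 18, len 4
end 7: [6, 12] sum 18, len 2
end 8: [6, 12, 1] sum 19, len 3
end 9: [12, 1, 12] sum 25, len 3
end 10: [12, 6] sum 18, len 2
Shortest qualifying length: 2.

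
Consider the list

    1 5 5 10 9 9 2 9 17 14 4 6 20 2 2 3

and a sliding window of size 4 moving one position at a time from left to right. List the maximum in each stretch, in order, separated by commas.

10, 10, 10, 10, 9, 17, 17, 17, 17, 20, 20, 20, 20

(1, 5, 5, 10) → max 10
(5, 5, 10, 9) → max 10
(5, 10, 9, 9) → max 10
(10, 9, 9, 2) → max 10
(9, 9, 2, 9) → max 9
(9, 2, 9, 17) → max 17
(2, 9, 17, 14) → max 17
(9, 17, 14, 4) → max 17
(17, 14, 4, 6) → max 17
(14, 4, 6, 20) → max 20
(4, 6, 20, 2) → max 20
(6, 20, 2, 2) → max 20
(20, 2, 2, 3) → max 20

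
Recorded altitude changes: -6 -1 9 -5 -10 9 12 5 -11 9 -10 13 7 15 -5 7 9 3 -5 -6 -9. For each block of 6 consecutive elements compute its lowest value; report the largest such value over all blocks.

Window mins for each of the 16 positions:
-6 -1 9 -5 -10 9 → min -10
-1 9 -5 -10 9 12 → min -10
9 -5 -10 9 12 5 → min -10
-5 -10 9 12 5 -11 → min -11
-10 9 12 5 -11 9 → min -11
9 12 5 -11 9 -10 → min -11
12 5 -11 9 -10 13 → min -11
5 -11 9 -10 13 7 → min -11
-11 9 -10 13 7 15 → min -11
9 -10 13 7 15 -5 → min -10
-10 13 7 15 -5 7 → min -10
13 7 15 -5 7 9 → min -5
7 15 -5 7 9 3 → min -5
15 -5 7 9 3 -5 → min -5
-5 7 9 3 -5 -6 → min -6
7 9 3 -5 -6 -9 → min -9
Largest of these is -5.

-5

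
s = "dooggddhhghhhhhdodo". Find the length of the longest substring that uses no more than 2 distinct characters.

8

Extend right; when distinct count exceeds 2, shrink from the left:
[d] 1 distinct, len 1
[d, o] 2 distinct, len 2
[d, o, o] 2 distinct, len 3
[o, o, g] 2 distinct, len 3
[o, o, g, g] 2 distinct, len 4
[g, g, d] 2 distinct, len 3
[g, g, d, d] 2 distinct, len 4
[d, d, h] 2 distinct, len 3
[d, d, h, h] 2 distinct, len 4
[h, h, g] 2 distinct, len 3
[h, h, g, h] 2 distinct, len 4
[h, h, g, h, h] 2 distinct, len 5
[h, h, g, h, h, h] 2 distinct, len 6
[h, h, g, h, h, h, h] 2 distinct, len 7
[h, h, g, h, h, h, h, h] 2 distinct, len 8
[h, h, h, h, h, d] 2 distinct, len 6
[d, o] 2 distinct, len 2
[d, o, d] 2 distinct, len 3
[d, o, d, o] 2 distinct, len 4
Longest length with ≤2 distinct: 8.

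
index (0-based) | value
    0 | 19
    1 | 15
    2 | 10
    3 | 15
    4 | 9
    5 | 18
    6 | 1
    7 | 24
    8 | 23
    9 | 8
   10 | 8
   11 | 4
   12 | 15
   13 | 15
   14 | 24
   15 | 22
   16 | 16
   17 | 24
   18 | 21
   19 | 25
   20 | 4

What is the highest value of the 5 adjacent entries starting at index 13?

24

Elements at indices 13..17: 15, 24, 22, 16, 24
max(15, 24, 22, 16, 24) = 24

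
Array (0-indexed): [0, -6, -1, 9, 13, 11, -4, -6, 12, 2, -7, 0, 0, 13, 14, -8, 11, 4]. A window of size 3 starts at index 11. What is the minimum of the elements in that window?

Elements at indices 11..13: 0, 0, 13
min(0, 0, 13) = 0

0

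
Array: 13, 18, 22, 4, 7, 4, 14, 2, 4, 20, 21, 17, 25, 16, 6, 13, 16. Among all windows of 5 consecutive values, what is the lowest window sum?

31

(13, 18, 22, 4, 7) → sum 64
(18, 22, 4, 7, 4) → sum 55
(22, 4, 7, 4, 14) → sum 51
(4, 7, 4, 14, 2) → sum 31
(7, 4, 14, 2, 4) → sum 31
(4, 14, 2, 4, 20) → sum 44
(14, 2, 4, 20, 21) → sum 61
(2, 4, 20, 21, 17) → sum 64
(4, 20, 21, 17, 25) → sum 87
(20, 21, 17, 25, 16) → sum 99
(21, 17, 25, 16, 6) → sum 85
(17, 25, 16, 6, 13) → sum 77
(25, 16, 6, 13, 16) → sum 76
Lowest of these is 31.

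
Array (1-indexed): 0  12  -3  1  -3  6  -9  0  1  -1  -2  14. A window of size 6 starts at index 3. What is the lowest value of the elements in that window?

Elements at indices 3..8: -3, 1, -3, 6, -9, 0
min(-3, 1, -3, 6, -9, 0) = -9

-9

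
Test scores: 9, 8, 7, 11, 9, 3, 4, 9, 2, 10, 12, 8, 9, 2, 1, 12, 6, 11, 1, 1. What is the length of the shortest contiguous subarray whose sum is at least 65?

Extend right; whenever the sum reaches 65, record the length and shrink from the left:
add 9: running sum 9 < 65
add 8: running sum 17 < 65
add 7: running sum 24 < 65
add 11: running sum 35 < 65
add 9: running sum 44 < 65
add 3: running sum 47 < 65
add 4: running sum 51 < 65
add 9: running sum 60 < 65
add 2: running sum 62 < 65
add 10: shortest ending here [9, 8, 7, 11, 9, 3, 4, 9, 2, 10] sum 72, len 10
add 12: shortest ending here [7, 11, 9, 3, 4, 9, 2, 10, 12] sum 67, len 9
add 8: shortest ending here [11, 9, 3, 4, 9, 2, 10, 12, 8] sum 68, len 9
add 9: shortest ending here [9, 3, 4, 9, 2, 10, 12, 8, 9] sum 66, len 9
add 2: shortest ending here [9, 3, 4, 9, 2, 10, 12, 8, 9, 2] sum 68, len 10
add 1: shortest ending here [9, 3, 4, 9, 2, 10, 12, 8, 9, 2, 1] sum 69, len 11
add 12: shortest ending here [9, 2, 10, 12, 8, 9, 2, 1, 12] sum 65, len 9
add 6: shortest ending here [9, 2, 10, 12, 8, 9, 2, 1, 12, 6] sum 71, len 10
add 11: shortest ending here [10, 12, 8, 9, 2, 1, 12, 6, 11] sum 71, len 9
add 1: shortest ending here [10, 12, 8, 9, 2, 1, 12, 6, 11, 1] sum 72, len 10
add 1: shortest ending here [10, 12, 8, 9, 2, 1, 12, 6, 11, 1, 1] sum 73, len 11
Shortest qualifying length: 9.

9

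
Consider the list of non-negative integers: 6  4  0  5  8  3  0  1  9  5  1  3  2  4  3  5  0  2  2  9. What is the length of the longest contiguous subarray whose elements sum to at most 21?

add 6: [6] sum 6, len 1
add 4: [6, 4] sum 10, len 2
add 0: [6, 4, 0] sum 10, len 3
add 5: [6, 4, 0, 5] sum 15, len 4
add 8: [4, 0, 5, 8] sum 17, len 4
add 3: [4, 0, 5, 8, 3] sum 20, len 5
add 0: [4, 0, 5, 8, 3, 0] sum 20, len 6
add 1: [4, 0, 5, 8, 3, 0, 1] sum 21, len 7
add 9: [8, 3, 0, 1, 9] sum 21, len 5
add 5: [3, 0, 1, 9, 5] sum 18, len 5
add 1: [3, 0, 1, 9, 5, 1] sum 19, len 6
add 3: [0, 1, 9, 5, 1, 3] sum 19, len 6
add 2: [0, 1, 9, 5, 1, 3, 2] sum 21, len 7
add 4: [5, 1, 3, 2, 4] sum 15, len 5
add 3: [5, 1, 3, 2, 4, 3] sum 18, len 6
add 5: [1, 3, 2, 4, 3, 5] sum 18, len 6
add 0: [1, 3, 2, 4, 3, 5, 0] sum 18, len 7
add 2: [1, 3, 2, 4, 3, 5, 0, 2] sum 20, len 8
add 2: [3, 2, 4, 3, 5, 0, 2, 2] sum 21, len 8
add 9: [3, 5, 0, 2, 2, 9] sum 21, len 6
Longest length seen: 8.

8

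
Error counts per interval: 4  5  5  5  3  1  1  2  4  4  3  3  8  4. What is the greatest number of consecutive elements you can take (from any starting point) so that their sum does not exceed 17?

6

Extend to the right; shrink from the left whenever the sum exceeds 17:
add 4: [4] sum 4, len 1
add 5: [4, 5] sum 9, len 2
add 5: [4, 5, 5] sum 14, len 3
add 5: [5, 5, 5] sum 15, len 3
add 3: [5, 5, 3] sum 13, len 3
add 1: [5, 5, 3, 1] sum 14, len 4
add 1: [5, 5, 3, 1, 1] sum 15, len 5
add 2: [5, 5, 3, 1, 1, 2] sum 17, len 6
add 4: [5, 3, 1, 1, 2, 4] sum 16, len 6
add 4: [3, 1, 1, 2, 4, 4] sum 15, len 6
add 3: [1, 1, 2, 4, 4, 3] sum 15, len 6
add 3: [1, 2, 4, 4, 3, 3] sum 17, len 6
add 8: [3, 3, 8] sum 14, len 3
add 4: [3, 8, 4] sum 15, len 3
Longest length seen: 6.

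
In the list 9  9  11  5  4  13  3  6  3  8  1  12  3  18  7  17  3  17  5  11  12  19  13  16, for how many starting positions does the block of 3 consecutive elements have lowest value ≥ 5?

[9, 9, 11] → min 9  ≥ 5 ✓
[9, 11, 5] → min 5  ≥ 5 ✓
[11, 5, 4] → min 4
[5, 4, 13] → min 4
[4, 13, 3] → min 3
[13, 3, 6] → min 3
[3, 6, 3] → min 3
[6, 3, 8] → min 3
[3, 8, 1] → min 1
[8, 1, 12] → min 1
[1, 12, 3] → min 1
[12, 3, 18] → min 3
[3, 18, 7] → min 3
[18, 7, 17] → min 7  ≥ 5 ✓
[7, 17, 3] → min 3
[17, 3, 17] → min 3
[3, 17, 5] → min 3
[17, 5, 11] → min 5  ≥ 5 ✓
[5, 11, 12] → min 5  ≥ 5 ✓
[11, 12, 19] → min 11  ≥ 5 ✓
[12, 19, 13] → min 12  ≥ 5 ✓
[19, 13, 16] → min 13  ≥ 5 ✓
8 windows satisfy the condition.

8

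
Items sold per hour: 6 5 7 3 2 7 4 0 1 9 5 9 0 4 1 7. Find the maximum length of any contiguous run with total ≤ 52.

13

→ 6: sum 6, len 1
→ 5: sum 11, len 2
→ 7: sum 18, len 3
→ 3: sum 21, len 4
→ 2: sum 23, len 5
→ 7: sum 30, len 6
→ 4: sum 34, len 7
→ 0: sum 34, len 8
→ 1: sum 35, len 9
→ 9: sum 44, len 10
→ 5: sum 49, len 11
→ 9 (dropped 6): sum 52, len 11
→ 0: sum 52, len 12
→ 4 (dropped 5): sum 51, len 12
→ 1: sum 52, len 13
→ 7 (dropped 7): sum 52, len 13
Longest length seen: 13.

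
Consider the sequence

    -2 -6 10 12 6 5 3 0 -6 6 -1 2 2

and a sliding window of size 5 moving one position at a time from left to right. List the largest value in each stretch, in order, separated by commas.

12, 12, 12, 12, 6, 6, 6, 6, 6

(-2, -6, 10, 12, 6) → max 12
(-6, 10, 12, 6, 5) → max 12
(10, 12, 6, 5, 3) → max 12
(12, 6, 5, 3, 0) → max 12
(6, 5, 3, 0, -6) → max 6
(5, 3, 0, -6, 6) → max 6
(3, 0, -6, 6, -1) → max 6
(0, -6, 6, -1, 2) → max 6
(-6, 6, -1, 2, 2) → max 6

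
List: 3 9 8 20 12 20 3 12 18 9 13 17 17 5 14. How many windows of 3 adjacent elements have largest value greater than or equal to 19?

5

[3, 9, 8] → max 9
[9, 8, 20] → max 20  ≥ 19 ✓
[8, 20, 12] → max 20  ≥ 19 ✓
[20, 12, 20] → max 20  ≥ 19 ✓
[12, 20, 3] → max 20  ≥ 19 ✓
[20, 3, 12] → max 20  ≥ 19 ✓
[3, 12, 18] → max 18
[12, 18, 9] → max 18
[18, 9, 13] → max 18
[9, 13, 17] → max 17
[13, 17, 17] → max 17
[17, 17, 5] → max 17
[17, 5, 14] → max 17
5 windows satisfy the condition.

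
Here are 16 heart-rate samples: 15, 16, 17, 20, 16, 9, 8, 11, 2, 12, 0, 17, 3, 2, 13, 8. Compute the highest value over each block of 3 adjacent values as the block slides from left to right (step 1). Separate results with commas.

(15, 16, 17) → max 17
(16, 17, 20) → max 20
(17, 20, 16) → max 20
(20, 16, 9) → max 20
(16, 9, 8) → max 16
(9, 8, 11) → max 11
(8, 11, 2) → max 11
(11, 2, 12) → max 12
(2, 12, 0) → max 12
(12, 0, 17) → max 17
(0, 17, 3) → max 17
(17, 3, 2) → max 17
(3, 2, 13) → max 13
(2, 13, 8) → max 13

17, 20, 20, 20, 16, 11, 11, 12, 12, 17, 17, 17, 13, 13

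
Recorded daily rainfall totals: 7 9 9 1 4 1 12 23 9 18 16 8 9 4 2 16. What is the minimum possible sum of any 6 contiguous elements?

31

[7, 9, 9, 1, 4, 1] → sum 31
[9, 9, 1, 4, 1, 12] → sum 36
[9, 1, 4, 1, 12, 23] → sum 50
[1, 4, 1, 12, 23, 9] → sum 50
[4, 1, 12, 23, 9, 18] → sum 67
[1, 12, 23, 9, 18, 16] → sum 79
[12, 23, 9, 18, 16, 8] → sum 86
[23, 9, 18, 16, 8, 9] → sum 83
[9, 18, 16, 8, 9, 4] → sum 64
[18, 16, 8, 9, 4, 2] → sum 57
[16, 8, 9, 4, 2, 16] → sum 55
Minimum of these is 31.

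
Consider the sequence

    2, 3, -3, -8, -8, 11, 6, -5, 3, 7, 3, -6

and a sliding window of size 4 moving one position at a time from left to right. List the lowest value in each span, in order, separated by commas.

-8, -8, -8, -8, -8, -5, -5, -5, -6

(2, 3, -3, -8) → min -8
(3, -3, -8, -8) → min -8
(-3, -8, -8, 11) → min -8
(-8, -8, 11, 6) → min -8
(-8, 11, 6, -5) → min -8
(11, 6, -5, 3) → min -5
(6, -5, 3, 7) → min -5
(-5, 3, 7, 3) → min -5
(3, 7, 3, -6) → min -6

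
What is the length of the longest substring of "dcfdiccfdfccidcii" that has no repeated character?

[d] len 1
[d, c] len 2
[d, c, f] len 3
[c, f, d] len 3
[c, f, d, i] len 4
[f, d, i, c] len 4
[c] len 1
[c, f] len 2
[c, f, d] len 3
[d, f] len 2
[d, f, c] len 3
[c] len 1
[c, i] len 2
[c, i, d] len 3
[i, d, c] len 3
[d, c, i] len 3
[i] len 1
Longest all-distinct length: 4.

4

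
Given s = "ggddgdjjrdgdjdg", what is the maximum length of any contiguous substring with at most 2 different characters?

6

Extend right; when distinct count exceeds 2, shrink from the left:
add g: window [g] (1 distinct), len 1
add g: window [g, g] (1 distinct), len 2
add d: window [g, g, d] (2 distinct), len 3
add d: window [g, g, d, d] (2 distinct), len 4
add g: window [g, g, d, d, g] (2 distinct), len 5
add d: window [g, g, d, d, g, d] (2 distinct), len 6
add j: window [d, j] (2 distinct), len 2
add j: window [d, j, j] (2 distinct), len 3
add r: window [j, j, r] (2 distinct), len 3
add d: window [r, d] (2 distinct), len 2
add g: window [d, g] (2 distinct), len 2
add d: window [d, g, d] (2 distinct), len 3
add j: window [d, j] (2 distinct), len 2
add d: window [d, j, d] (2 distinct), len 3
add g: window [d, g] (2 distinct), len 2
Longest length with ≤2 distinct: 6.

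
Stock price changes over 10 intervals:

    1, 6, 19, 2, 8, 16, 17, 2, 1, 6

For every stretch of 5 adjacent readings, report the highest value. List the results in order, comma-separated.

19, 19, 19, 17, 17, 17

(1, 6, 19, 2, 8) → max 19
(6, 19, 2, 8, 16) → max 19
(19, 2, 8, 16, 17) → max 19
(2, 8, 16, 17, 2) → max 17
(8, 16, 17, 2, 1) → max 17
(16, 17, 2, 1, 6) → max 17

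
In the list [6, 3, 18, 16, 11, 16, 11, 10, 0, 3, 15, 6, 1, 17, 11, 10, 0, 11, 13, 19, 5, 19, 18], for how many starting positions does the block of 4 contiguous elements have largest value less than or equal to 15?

6

(6, 3, 18, 16) → max 18
(3, 18, 16, 11) → max 18
(18, 16, 11, 16) → max 18
(16, 11, 16, 11) → max 16
(11, 16, 11, 10) → max 16
(16, 11, 10, 0) → max 16
(11, 10, 0, 3) → max 11  ≤ 15 ✓
(10, 0, 3, 15) → max 15  ≤ 15 ✓
(0, 3, 15, 6) → max 15  ≤ 15 ✓
(3, 15, 6, 1) → max 15  ≤ 15 ✓
(15, 6, 1, 17) → max 17
(6, 1, 17, 11) → max 17
(1, 17, 11, 10) → max 17
(17, 11, 10, 0) → max 17
(11, 10, 0, 11) → max 11  ≤ 15 ✓
(10, 0, 11, 13) → max 13  ≤ 15 ✓
(0, 11, 13, 19) → max 19
(11, 13, 19, 5) → max 19
(13, 19, 5, 19) → max 19
(19, 5, 19, 18) → max 19
6 windows satisfy the condition.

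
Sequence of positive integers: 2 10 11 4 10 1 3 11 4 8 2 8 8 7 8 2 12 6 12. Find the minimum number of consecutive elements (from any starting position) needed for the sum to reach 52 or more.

add 2: running sum 2 < 52
add 10: running sum 12 < 52
add 11: running sum 23 < 52
add 4: running sum 27 < 52
add 10: running sum 37 < 52
add 1: running sum 38 < 52
add 3: running sum 41 < 52
add 11: shortest ending here [2, 10, 11, 4, 10, 1, 3, 11] sum 52, len 8
add 4: shortest ending here [10, 11, 4, 10, 1, 3, 11, 4] sum 54, len 8
add 8: shortest ending here [11, 4, 10, 1, 3, 11, 4, 8] sum 52, len 8
add 2: shortest ending here [11, 4, 10, 1, 3, 11, 4, 8, 2] sum 54, len 9
add 8: shortest ending here [11, 4, 10, 1, 3, 11, 4, 8, 2, 8] sum 62, len 10
add 8: shortest ending here [10, 1, 3, 11, 4, 8, 2, 8, 8] sum 55, len 9
add 7: shortest ending here [1, 3, 11, 4, 8, 2, 8, 8, 7] sum 52, len 9
add 8: shortest ending here [11, 4, 8, 2, 8, 8, 7, 8] sum 56, len 8
add 2: shortest ending here [11, 4, 8, 2, 8, 8, 7, 8, 2] sum 58, len 9
add 12: shortest ending here [8, 2, 8, 8, 7, 8, 2, 12] sum 55, len 8
add 6: shortest ending here [2, 8, 8, 7, 8, 2, 12, 6] sum 53, len 8
add 12: shortest ending here [8, 7, 8, 2, 12, 6, 12] sum 55, len 7
Shortest qualifying length: 7.

7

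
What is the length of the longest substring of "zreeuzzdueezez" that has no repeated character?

4

[z] len 1
[z, r] len 2
[z, r, e] len 3
[e] len 1
[e, u] len 2
[e, u, z] len 3
[z] len 1
[z, d] len 2
[z, d, u] len 3
[z, d, u, e] len 4
[e] len 1
[e, z] len 2
[z, e] len 2
[e, z] len 2
Longest all-distinct length: 4.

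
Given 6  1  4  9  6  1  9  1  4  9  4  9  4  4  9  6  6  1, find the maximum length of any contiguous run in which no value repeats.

add 6: [6] len 1
add 1: [6, 1] len 2
add 4: [6, 1, 4] len 3
add 9: [6, 1, 4, 9] len 4
add 6 (repeat 6, move left end past it): [1, 4, 9, 6] len 4
add 1 (repeat 1, move left end past it): [4, 9, 6, 1] len 4
add 9 (repeat 9, move left end past it): [6, 1, 9] len 3
add 1 (repeat 1, move left end past it): [9, 1] len 2
add 4: [9, 1, 4] len 3
add 9 (repeat 9, move left end past it): [1, 4, 9] len 3
add 4 (repeat 4, move left end past it): [9, 4] len 2
add 9 (repeat 9, move left end past it): [4, 9] len 2
add 4 (repeat 4, move left end past it): [9, 4] len 2
add 4 (repeat 4, move left end past it): [4] len 1
add 9: [4, 9] len 2
add 6: [4, 9, 6] len 3
add 6 (repeat 6, move left end past it): [6] len 1
add 1: [6, 1] len 2
Longest all-distinct length: 4.

4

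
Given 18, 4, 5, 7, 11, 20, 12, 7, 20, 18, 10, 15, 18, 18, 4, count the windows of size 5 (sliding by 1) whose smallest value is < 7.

4

(18, 4, 5, 7, 11) → min 4  < 7 ✓
(4, 5, 7, 11, 20) → min 4  < 7 ✓
(5, 7, 11, 20, 12) → min 5  < 7 ✓
(7, 11, 20, 12, 7) → min 7
(11, 20, 12, 7, 20) → min 7
(20, 12, 7, 20, 18) → min 7
(12, 7, 20, 18, 10) → min 7
(7, 20, 18, 10, 15) → min 7
(20, 18, 10, 15, 18) → min 10
(18, 10, 15, 18, 18) → min 10
(10, 15, 18, 18, 4) → min 4  < 7 ✓
4 windows satisfy the condition.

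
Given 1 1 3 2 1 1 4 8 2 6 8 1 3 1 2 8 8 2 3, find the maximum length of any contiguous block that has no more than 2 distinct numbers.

[1] 1 distinct, len 1
[1, 1] 1 distinct, len 2
[1, 1, 3] 2 distinct, len 3
[3, 2] 2 distinct, len 2
[2, 1] 2 distinct, len 2
[2, 1, 1] 2 distinct, len 3
[1, 1, 4] 2 distinct, len 3
[4, 8] 2 distinct, len 2
[8, 2] 2 distinct, len 2
[2, 6] 2 distinct, len 2
[6, 8] 2 distinct, len 2
[8, 1] 2 distinct, len 2
[1, 3] 2 distinct, len 2
[1, 3, 1] 2 distinct, len 3
[1, 2] 2 distinct, len 2
[2, 8] 2 distinct, len 2
[2, 8, 8] 2 distinct, len 3
[2, 8, 8, 2] 2 distinct, len 4
[2, 3] 2 distinct, len 2
Longest length with ≤2 distinct: 4.

4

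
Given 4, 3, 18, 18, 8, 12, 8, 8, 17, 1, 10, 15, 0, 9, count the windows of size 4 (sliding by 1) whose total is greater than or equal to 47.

[4, 3, 18, 18] → sum 43
[3, 18, 18, 8] → sum 47  ≥ 47 ✓
[18, 18, 8, 12] → sum 56  ≥ 47 ✓
[18, 8, 12, 8] → sum 46
[8, 12, 8, 8] → sum 36
[12, 8, 8, 17] → sum 45
[8, 8, 17, 1] → sum 34
[8, 17, 1, 10] → sum 36
[17, 1, 10, 15] → sum 43
[1, 10, 15, 0] → sum 26
[10, 15, 0, 9] → sum 34
2 windows satisfy the condition.

2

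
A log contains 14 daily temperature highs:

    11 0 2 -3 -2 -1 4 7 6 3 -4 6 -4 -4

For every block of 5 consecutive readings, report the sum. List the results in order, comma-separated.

8, -4, 0, 5, 14, 19, 16, 18, 7, -3

11 0 2 -3 -2 → sum 8
0 2 -3 -2 -1 → sum -4
2 -3 -2 -1 4 → sum 0
-3 -2 -1 4 7 → sum 5
-2 -1 4 7 6 → sum 14
-1 4 7 6 3 → sum 19
4 7 6 3 -4 → sum 16
7 6 3 -4 6 → sum 18
6 3 -4 6 -4 → sum 7
3 -4 6 -4 -4 → sum -3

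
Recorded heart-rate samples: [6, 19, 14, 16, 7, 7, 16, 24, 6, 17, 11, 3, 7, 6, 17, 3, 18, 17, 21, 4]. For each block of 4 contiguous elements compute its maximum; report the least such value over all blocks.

11

Window maxs for each of the 17 positions:
[6, 19, 14, 16] → max 19
[19, 14, 16, 7] → max 19
[14, 16, 7, 7] → max 16
[16, 7, 7, 16] → max 16
[7, 7, 16, 24] → max 24
[7, 16, 24, 6] → max 24
[16, 24, 6, 17] → max 24
[24, 6, 17, 11] → max 24
[6, 17, 11, 3] → max 17
[17, 11, 3, 7] → max 17
[11, 3, 7, 6] → max 11
[3, 7, 6, 17] → max 17
[7, 6, 17, 3] → max 17
[6, 17, 3, 18] → max 18
[17, 3, 18, 17] → max 18
[3, 18, 17, 21] → max 21
[18, 17, 21, 4] → max 21
Least of these is 11.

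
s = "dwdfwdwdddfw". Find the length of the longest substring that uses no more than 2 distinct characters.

add d: window [d] (1 distinct), len 1
add w: window [d, w] (2 distinct), len 2
add d: window [d, w, d] (2 distinct), len 3
add f: window [d, f] (2 distinct), len 2
add w: window [f, w] (2 distinct), len 2
add d: window [w, d] (2 distinct), len 2
add w: window [w, d, w] (2 distinct), len 3
add d: window [w, d, w, d] (2 distinct), len 4
add d: window [w, d, w, d, d] (2 distinct), len 5
add d: window [w, d, w, d, d, d] (2 distinct), len 6
add f: window [d, d, d, f] (2 distinct), len 4
add w: window [f, w] (2 distinct), len 2
Longest length with ≤2 distinct: 6.

6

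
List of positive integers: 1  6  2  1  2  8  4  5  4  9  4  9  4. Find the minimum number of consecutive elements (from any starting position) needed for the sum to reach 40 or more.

add 1: running sum 1 < 40
add 6: running sum 7 < 40
add 2: running sum 9 < 40
add 1: running sum 10 < 40
add 2: running sum 12 < 40
add 8: running sum 20 < 40
add 4: running sum 24 < 40
add 5: running sum 29 < 40
add 4: running sum 33 < 40
add 9: shortest ending here [6, 2, 1, 2, 8, 4, 5, 4, 9] sum 41, len 9
add 4: shortest ending here [6, 2, 1, 2, 8, 4, 5, 4, 9, 4] sum 45, len 10
add 9: shortest ending here [8, 4, 5, 4, 9, 4, 9] sum 43, len 7
add 4: shortest ending here [8, 4, 5, 4, 9, 4, 9, 4] sum 47, len 8
Shortest qualifying length: 7.

7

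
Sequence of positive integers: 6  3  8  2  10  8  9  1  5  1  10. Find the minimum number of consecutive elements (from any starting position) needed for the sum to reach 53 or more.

9

add 6: running sum 6 < 53
add 3: running sum 9 < 53
add 8: running sum 17 < 53
add 2: running sum 19 < 53
add 10: running sum 29 < 53
add 8: running sum 37 < 53
add 9: running sum 46 < 53
add 1: running sum 47 < 53
add 5: running sum 52 < 53
add 1: shortest ending here [6, 3, 8, 2, 10, 8, 9, 1, 5, 1] sum 53, len 10
add 10: shortest ending here [8, 2, 10, 8, 9, 1, 5, 1, 10] sum 54, len 9
Shortest qualifying length: 9.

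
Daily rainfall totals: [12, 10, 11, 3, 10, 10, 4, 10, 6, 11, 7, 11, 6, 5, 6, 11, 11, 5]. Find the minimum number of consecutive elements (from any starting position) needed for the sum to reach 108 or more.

Extend right; whenever the sum reaches 108, record the length and shrink from the left:
add 12: running sum 12 < 108
add 10: running sum 22 < 108
add 11: running sum 33 < 108
add 3: running sum 36 < 108
add 10: running sum 46 < 108
add 10: running sum 56 < 108
add 4: running sum 60 < 108
add 10: running sum 70 < 108
add 6: running sum 76 < 108
add 11: running sum 87 < 108
add 7: running sum 94 < 108
add 11: running sum 105 < 108
add 6: shortest ending here [12, 10, 11, 3, 10, 10, 4, 10, 6, 11, 7, 11, 6] sum 111, len 13
add 5: shortest ending here [12, 10, 11, 3, 10, 10, 4, 10, 6, 11, 7, 11, 6, 5] sum 116, len 14
add 6: shortest ending here [10, 11, 3, 10, 10, 4, 10, 6, 11, 7, 11, 6, 5, 6] sum 110, len 14
add 11: shortest ending here [11, 3, 10, 10, 4, 10, 6, 11, 7, 11, 6, 5, 6, 11] sum 111, len 14
add 11: shortest ending here [10, 10, 4, 10, 6, 11, 7, 11, 6, 5, 6, 11, 11] sum 108, len 13
add 5: shortest ending here [10, 10, 4, 10, 6, 11, 7, 11, 6, 5, 6, 11, 11, 5] sum 113, len 14
Shortest qualifying length: 13.

13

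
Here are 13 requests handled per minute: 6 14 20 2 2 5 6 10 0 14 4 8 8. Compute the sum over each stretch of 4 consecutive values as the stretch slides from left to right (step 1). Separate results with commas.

42, 38, 29, 15, 23, 21, 30, 28, 26, 34

Sliding a size-4 window across the 13 values:
[6, 14, 20, 2] → sum 42
[14, 20, 2, 2] → sum 38
[20, 2, 2, 5] → sum 29
[2, 2, 5, 6] → sum 15
[2, 5, 6, 10] → sum 23
[5, 6, 10, 0] → sum 21
[6, 10, 0, 14] → sum 30
[10, 0, 14, 4] → sum 28
[0, 14, 4, 8] → sum 26
[14, 4, 8, 8] → sum 34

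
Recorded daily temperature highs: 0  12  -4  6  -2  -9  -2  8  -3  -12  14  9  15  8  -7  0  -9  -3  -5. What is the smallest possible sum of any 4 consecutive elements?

-19

[0, 12, -4, 6] → sum 14
[12, -4, 6, -2] → sum 12
[-4, 6, -2, -9] → sum -9
[6, -2, -9, -2] → sum -7
[-2, -9, -2, 8] → sum -5
[-9, -2, 8, -3] → sum -6
[-2, 8, -3, -12] → sum -9
[8, -3, -12, 14] → sum 7
[-3, -12, 14, 9] → sum 8
[-12, 14, 9, 15] → sum 26
[14, 9, 15, 8] → sum 46
[9, 15, 8, -7] → sum 25
[15, 8, -7, 0] → sum 16
[8, -7, 0, -9] → sum -8
[-7, 0, -9, -3] → sum -19
[0, -9, -3, -5] → sum -17
Smallest of these is -19.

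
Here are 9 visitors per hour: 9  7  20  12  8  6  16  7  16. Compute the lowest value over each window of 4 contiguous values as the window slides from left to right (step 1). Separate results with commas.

7, 7, 6, 6, 6, 6

Sliding a size-4 window across the 9 values:
[9, 7, 20, 12] → min 7
[7, 20, 12, 8] → min 7
[20, 12, 8, 6] → min 6
[12, 8, 6, 16] → min 6
[8, 6, 16, 7] → min 6
[6, 16, 7, 16] → min 6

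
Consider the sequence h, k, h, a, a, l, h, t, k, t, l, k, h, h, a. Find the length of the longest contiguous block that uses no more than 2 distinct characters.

3

add h: window [h] (1 distinct), len 1
add k: window [h, k] (2 distinct), len 2
add h: window [h, k, h] (2 distinct), len 3
add a: window [h, a] (2 distinct), len 2
add a: window [h, a, a] (2 distinct), len 3
add l: window [a, a, l] (2 distinct), len 3
add h: window [l, h] (2 distinct), len 2
add t: window [h, t] (2 distinct), len 2
add k: window [t, k] (2 distinct), len 2
add t: window [t, k, t] (2 distinct), len 3
add l: window [t, l] (2 distinct), len 2
add k: window [l, k] (2 distinct), len 2
add h: window [k, h] (2 distinct), len 2
add h: window [k, h, h] (2 distinct), len 3
add a: window [h, h, a] (2 distinct), len 3
Longest length with ≤2 distinct: 3.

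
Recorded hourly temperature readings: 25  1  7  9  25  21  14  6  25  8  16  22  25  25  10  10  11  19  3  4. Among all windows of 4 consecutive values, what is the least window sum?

37

Window sums for each of the 17 positions:
25 1 7 9 → sum 42
1 7 9 25 → sum 42
7 9 25 21 → sum 62
9 25 21 14 → sum 69
25 21 14 6 → sum 66
21 14 6 25 → sum 66
14 6 25 8 → sum 53
6 25 8 16 → sum 55
25 8 16 22 → sum 71
8 16 22 25 → sum 71
16 22 25 25 → sum 88
22 25 25 10 → sum 82
25 25 10 10 → sum 70
25 10 10 11 → sum 56
10 10 11 19 → sum 50
10 11 19 3 → sum 43
11 19 3 4 → sum 37
Least of these is 37.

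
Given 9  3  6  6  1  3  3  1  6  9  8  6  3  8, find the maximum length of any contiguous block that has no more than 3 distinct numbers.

8

add 9: window [9] (1 distinct), len 1
add 3: window [9, 3] (2 distinct), len 2
add 6: window [9, 3, 6] (3 distinct), len 3
add 6: window [9, 3, 6, 6] (3 distinct), len 4
add 1: window [3, 6, 6, 1] (3 distinct), len 4
add 3: window [3, 6, 6, 1, 3] (3 distinct), len 5
add 3: window [3, 6, 6, 1, 3, 3] (3 distinct), len 6
add 1: window [3, 6, 6, 1, 3, 3, 1] (3 distinct), len 7
add 6: window [3, 6, 6, 1, 3, 3, 1, 6] (3 distinct), len 8
add 9: window [1, 6, 9] (3 distinct), len 3
add 8: window [6, 9, 8] (3 distinct), len 3
add 6: window [6, 9, 8, 6] (3 distinct), len 4
add 3: window [8, 6, 3] (3 distinct), len 3
add 8: window [8, 6, 3, 8] (3 distinct), len 4
Longest length with ≤3 distinct: 8.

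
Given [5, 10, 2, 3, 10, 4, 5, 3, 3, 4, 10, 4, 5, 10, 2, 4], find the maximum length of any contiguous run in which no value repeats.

[5] len 1
[5, 10] len 2
[5, 10, 2] len 3
[5, 10, 2, 3] len 4
[2, 3, 10] len 3
[2, 3, 10, 4] len 4
[2, 3, 10, 4, 5] len 5
[10, 4, 5, 3] len 4
[3] len 1
[3, 4] len 2
[3, 4, 10] len 3
[10, 4] len 2
[10, 4, 5] len 3
[4, 5, 10] len 3
[4, 5, 10, 2] len 4
[5, 10, 2, 4] len 4
Longest all-distinct length: 5.

5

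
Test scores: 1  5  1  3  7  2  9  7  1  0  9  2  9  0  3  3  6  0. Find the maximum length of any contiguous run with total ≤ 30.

→ 1: sum 1, len 1
→ 5: sum 6, len 2
→ 1: sum 7, len 3
→ 3: sum 10, len 4
→ 7: sum 17, len 5
→ 2: sum 19, len 6
→ 9: sum 28, len 7
→ 7 (dropped 1, 5): sum 29, len 6
→ 1: sum 30, len 7
→ 0: sum 30, len 8
→ 9 (dropped 1, 3, 7): sum 28, len 6
→ 2: sum 30, len 7
→ 9 (dropped 2, 9): sum 28, len 6
→ 0: sum 28, len 7
→ 3 (dropped 7): sum 24, len 7
→ 3: sum 27, len 8
→ 6 (dropped 1, 0, 9): sum 23, len 6
→ 0: sum 23, len 7
Longest length seen: 8.

8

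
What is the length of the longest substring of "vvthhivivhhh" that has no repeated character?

add v: [v] len 1
add v (repeat v, move left end past it): [v] len 1
add t: [v, t] len 2
add h: [v, t, h] len 3
add h (repeat h, move left end past it): [h] len 1
add i: [h, i] len 2
add v: [h, i, v] len 3
add i (repeat i, move left end past it): [v, i] len 2
add v (repeat v, move left end past it): [i, v] len 2
add h: [i, v, h] len 3
add h (repeat h, move left end past it): [h] len 1
add h (repeat h, move left end past it): [h] len 1
Longest all-distinct length: 3.

3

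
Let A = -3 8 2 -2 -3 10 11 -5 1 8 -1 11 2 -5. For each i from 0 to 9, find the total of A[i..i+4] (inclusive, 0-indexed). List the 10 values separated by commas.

(-3, 8, 2, -2, -3) → sum 2
(8, 2, -2, -3, 10) → sum 15
(2, -2, -3, 10, 11) → sum 18
(-2, -3, 10, 11, -5) → sum 11
(-3, 10, 11, -5, 1) → sum 14
(10, 11, -5, 1, 8) → sum 25
(11, -5, 1, 8, -1) → sum 14
(-5, 1, 8, -1, 11) → sum 14
(1, 8, -1, 11, 2) → sum 21
(8, -1, 11, 2, -5) → sum 15

2, 15, 18, 11, 14, 25, 14, 14, 21, 15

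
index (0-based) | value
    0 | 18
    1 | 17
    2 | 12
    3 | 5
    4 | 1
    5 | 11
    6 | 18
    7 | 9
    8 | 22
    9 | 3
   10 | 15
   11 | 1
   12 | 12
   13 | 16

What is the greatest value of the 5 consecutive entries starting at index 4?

22

Elements at indices 4..8: 1, 11, 18, 9, 22
max(1, 11, 18, 9, 22) = 22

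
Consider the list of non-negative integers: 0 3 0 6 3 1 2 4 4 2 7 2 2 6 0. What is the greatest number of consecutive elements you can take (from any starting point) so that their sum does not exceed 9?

→ 0: sum 0, len 1
→ 3: sum 3, len 2
→ 0: sum 3, len 3
→ 6: sum 9, len 4
→ 3 (dropped 0, 3): sum 9, len 3
→ 1 (dropped 0, 6): sum 4, len 2
→ 2: sum 6, len 3
→ 4 (dropped 3): sum 7, len 3
→ 4 (dropped 1, 2): sum 8, len 2
→ 2 (dropped 4): sum 6, len 2
→ 7 (dropped 4): sum 9, len 2
→ 2 (dropped 2): sum 9, len 2
→ 2 (dropped 7): sum 4, len 2
→ 6 (dropped 2): sum 8, len 2
→ 0: sum 8, len 3
Longest length seen: 4.

4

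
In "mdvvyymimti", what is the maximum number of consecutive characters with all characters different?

3

[m] len 1
[m, d] len 2
[m, d, v] len 3
[v] len 1
[v, y] len 2
[y] len 1
[y, m] len 2
[y, m, i] len 3
[i, m] len 2
[i, m, t] len 3
[m, t, i] len 3
Longest all-distinct length: 3.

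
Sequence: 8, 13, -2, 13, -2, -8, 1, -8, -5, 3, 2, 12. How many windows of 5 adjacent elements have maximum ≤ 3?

3

8 13 -2 13 -2 → max 13
13 -2 13 -2 -8 → max 13
-2 13 -2 -8 1 → max 13
13 -2 -8 1 -8 → max 13
-2 -8 1 -8 -5 → max 1  ≤ 3 ✓
-8 1 -8 -5 3 → max 3  ≤ 3 ✓
1 -8 -5 3 2 → max 3  ≤ 3 ✓
-8 -5 3 2 12 → max 12
3 windows satisfy the condition.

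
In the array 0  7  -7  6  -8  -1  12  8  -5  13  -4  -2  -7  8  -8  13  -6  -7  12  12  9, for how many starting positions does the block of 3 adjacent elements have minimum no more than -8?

6

[0, 7, -7] → min -7
[7, -7, 6] → min -7
[-7, 6, -8] → min -8  ≤ -8 ✓
[6, -8, -1] → min -8  ≤ -8 ✓
[-8, -1, 12] → min -8  ≤ -8 ✓
[-1, 12, 8] → min -1
[12, 8, -5] → min -5
[8, -5, 13] → min -5
[-5, 13, -4] → min -5
[13, -4, -2] → min -4
[-4, -2, -7] → min -7
[-2, -7, 8] → min -7
[-7, 8, -8] → min -8  ≤ -8 ✓
[8, -8, 13] → min -8  ≤ -8 ✓
[-8, 13, -6] → min -8  ≤ -8 ✓
[13, -6, -7] → min -7
[-6, -7, 12] → min -7
[-7, 12, 12] → min -7
[12, 12, 9] → min 9
6 windows satisfy the condition.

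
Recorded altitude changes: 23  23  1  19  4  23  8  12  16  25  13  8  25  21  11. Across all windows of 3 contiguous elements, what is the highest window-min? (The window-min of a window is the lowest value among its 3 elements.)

(23, 23, 1) → min 1
(23, 1, 19) → min 1
(1, 19, 4) → min 1
(19, 4, 23) → min 4
(4, 23, 8) → min 4
(23, 8, 12) → min 8
(8, 12, 16) → min 8
(12, 16, 25) → min 12
(16, 25, 13) → min 13
(25, 13, 8) → min 8
(13, 8, 25) → min 8
(8, 25, 21) → min 8
(25, 21, 11) → min 11
Highest of these is 13.

13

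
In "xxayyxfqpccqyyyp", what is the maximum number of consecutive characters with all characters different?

6

[x] len 1
[x] len 1
[x, a] len 2
[x, a, y] len 3
[y] len 1
[y, x] len 2
[y, x, f] len 3
[y, x, f, q] len 4
[y, x, f, q, p] len 5
[y, x, f, q, p, c] len 6
[c] len 1
[c, q] len 2
[c, q, y] len 3
[y] len 1
[y] len 1
[y, p] len 2
Longest all-distinct length: 6.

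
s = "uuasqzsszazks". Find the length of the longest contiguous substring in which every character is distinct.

add u: [u] len 1
add u (repeat u, move left end past it): [u] len 1
add a: [u, a] len 2
add s: [u, a, s] len 3
add q: [u, a, s, q] len 4
add z: [u, a, s, q, z] len 5
add s (repeat s, move left end past it): [q, z, s] len 3
add s (repeat s, move left end past it): [s] len 1
add z: [s, z] len 2
add a: [s, z, a] len 3
add z (repeat z, move left end past it): [a, z] len 2
add k: [a, z, k] len 3
add s: [a, z, k, s] len 4
Longest all-distinct length: 5.

5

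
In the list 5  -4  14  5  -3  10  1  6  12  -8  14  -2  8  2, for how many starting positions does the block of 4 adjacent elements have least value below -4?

5 -4 14 5 → min -4
-4 14 5 -3 → min -4
14 5 -3 10 → min -3
5 -3 10 1 → min -3
-3 10 1 6 → min -3
10 1 6 12 → min 1
1 6 12 -8 → min -8  < -4 ✓
6 12 -8 14 → min -8  < -4 ✓
12 -8 14 -2 → min -8  < -4 ✓
-8 14 -2 8 → min -8  < -4 ✓
14 -2 8 2 → min -2
4 windows satisfy the condition.

4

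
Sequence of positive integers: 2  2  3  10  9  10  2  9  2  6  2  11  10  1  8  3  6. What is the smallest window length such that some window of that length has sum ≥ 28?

add 2: running sum 2 < 28
add 2: running sum 4 < 28
add 3: running sum 7 < 28
add 10: running sum 17 < 28
add 9: running sum 26 < 28
end 5: [10, 9, 10] sum 29, len 3
end 6: [10, 9, 10, 2] sum 31, len 4
end 7: [9, 10, 2, 9] sum 30, len 4
end 8: [9, 10, 2, 9, 2] sum 32, len 5
end 9: [10, 2, 9, 2, 6] sum 29, len 5
end 10: [10, 2, 9, 2, 6, 2] sum 31, len 6
end 11: [9, 2, 6, 2, 11] sum 30, len 5
end 12: [6, 2, 11, 10] sum 29, len 4
end 13: [6, 2, 11, 10, 1] sum 30, len 5
end 14: [11, 10, 1, 8] sum 30, len 4
end 15: [11, 10, 1, 8, 3] sum 33, len 5
end 16: [10, 1, 8, 3, 6] sum 28, len 5
Shortest qualifying length: 3.

3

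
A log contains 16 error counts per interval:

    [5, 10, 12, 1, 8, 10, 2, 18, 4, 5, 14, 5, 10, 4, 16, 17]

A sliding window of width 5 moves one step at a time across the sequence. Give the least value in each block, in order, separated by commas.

Sliding a size-5 window across the 16 values:
5 10 12 1 8 → min 1
10 12 1 8 10 → min 1
12 1 8 10 2 → min 1
1 8 10 2 18 → min 1
8 10 2 18 4 → min 2
10 2 18 4 5 → min 2
2 18 4 5 14 → min 2
18 4 5 14 5 → min 4
4 5 14 5 10 → min 4
5 14 5 10 4 → min 4
14 5 10 4 16 → min 4
5 10 4 16 17 → min 4

1, 1, 1, 1, 2, 2, 2, 4, 4, 4, 4, 4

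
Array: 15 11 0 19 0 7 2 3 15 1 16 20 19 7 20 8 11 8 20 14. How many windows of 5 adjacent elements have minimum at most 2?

10

[15, 11, 0, 19, 0] → min 0  ≤ 2 ✓
[11, 0, 19, 0, 7] → min 0  ≤ 2 ✓
[0, 19, 0, 7, 2] → min 0  ≤ 2 ✓
[19, 0, 7, 2, 3] → min 0  ≤ 2 ✓
[0, 7, 2, 3, 15] → min 0  ≤ 2 ✓
[7, 2, 3, 15, 1] → min 1  ≤ 2 ✓
[2, 3, 15, 1, 16] → min 1  ≤ 2 ✓
[3, 15, 1, 16, 20] → min 1  ≤ 2 ✓
[15, 1, 16, 20, 19] → min 1  ≤ 2 ✓
[1, 16, 20, 19, 7] → min 1  ≤ 2 ✓
[16, 20, 19, 7, 20] → min 7
[20, 19, 7, 20, 8] → min 7
[19, 7, 20, 8, 11] → min 7
[7, 20, 8, 11, 8] → min 7
[20, 8, 11, 8, 20] → min 8
[8, 11, 8, 20, 14] → min 8
10 windows satisfy the condition.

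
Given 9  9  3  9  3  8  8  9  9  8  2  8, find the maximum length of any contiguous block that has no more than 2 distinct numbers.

5

Extend right; when distinct count exceeds 2, shrink from the left:
add 9: window [9] (1 distinct), len 1
add 9: window [9, 9] (1 distinct), len 2
add 3: window [9, 9, 3] (2 distinct), len 3
add 9: window [9, 9, 3, 9] (2 distinct), len 4
add 3: window [9, 9, 3, 9, 3] (2 distinct), len 5
add 8: window [3, 8] (2 distinct), len 2
add 8: window [3, 8, 8] (2 distinct), len 3
add 9: window [8, 8, 9] (2 distinct), len 3
add 9: window [8, 8, 9, 9] (2 distinct), len 4
add 8: window [8, 8, 9, 9, 8] (2 distinct), len 5
add 2: window [8, 2] (2 distinct), len 2
add 8: window [8, 2, 8] (2 distinct), len 3
Longest length with ≤2 distinct: 5.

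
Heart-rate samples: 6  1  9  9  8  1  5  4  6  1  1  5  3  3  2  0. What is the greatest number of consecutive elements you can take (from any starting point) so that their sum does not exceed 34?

Extend to the right; shrink from the left whenever the sum exceeds 34:
[6] sum 6 len 1
[6, 1] sum 7 len 2
[6, 1, 9] sum 16 len 3
[6, 1, 9, 9] sum 25 len 4
[6, 1, 9, 9, 8] sum 33 len 5
[6, 1, 9, 9, 8, 1] sum 34 len 6
[1, 9, 9, 8, 1, 5] sum 33 len 6
[9, 8, 1, 5, 4] sum 27 len 5
[9, 8, 1, 5, 4, 6] sum 33 len 6
[9, 8, 1, 5, 4, 6, 1] sum 34 len 7
[8, 1, 5, 4, 6, 1, 1] sum 26 len 7
[8, 1, 5, 4, 6, 1, 1, 5] sum 31 len 8
[8, 1, 5, 4, 6, 1, 1, 5, 3] sum 34 len 9
[1, 5, 4, 6, 1, 1, 5, 3, 3] sum 29 len 9
[1, 5, 4, 6, 1, 1, 5, 3, 3, 2] sum 31 len 10
[1, 5, 4, 6, 1, 1, 5, 3, 3, 2, 0] sum 31 len 11
Longest length seen: 11.

11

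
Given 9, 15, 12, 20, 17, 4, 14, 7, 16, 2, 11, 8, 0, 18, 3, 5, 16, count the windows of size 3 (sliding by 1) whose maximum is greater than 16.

7

[9, 15, 12] → max 15
[15, 12, 20] → max 20  > 16 ✓
[12, 20, 17] → max 20  > 16 ✓
[20, 17, 4] → max 20  > 16 ✓
[17, 4, 14] → max 17  > 16 ✓
[4, 14, 7] → max 14
[14, 7, 16] → max 16
[7, 16, 2] → max 16
[16, 2, 11] → max 16
[2, 11, 8] → max 11
[11, 8, 0] → max 11
[8, 0, 18] → max 18  > 16 ✓
[0, 18, 3] → max 18  > 16 ✓
[18, 3, 5] → max 18  > 16 ✓
[3, 5, 16] → max 16
7 windows satisfy the condition.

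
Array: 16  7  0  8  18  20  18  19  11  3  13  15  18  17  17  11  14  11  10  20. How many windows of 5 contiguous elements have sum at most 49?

1

(16, 7, 0, 8, 18) → sum 49  ≤ 49 ✓
(7, 0, 8, 18, 20) → sum 53
(0, 8, 18, 20, 18) → sum 64
(8, 18, 20, 18, 19) → sum 83
(18, 20, 18, 19, 11) → sum 86
(20, 18, 19, 11, 3) → sum 71
(18, 19, 11, 3, 13) → sum 64
(19, 11, 3, 13, 15) → sum 61
(11, 3, 13, 15, 18) → sum 60
(3, 13, 15, 18, 17) → sum 66
(13, 15, 18, 17, 17) → sum 80
(15, 18, 17, 17, 11) → sum 78
(18, 17, 17, 11, 14) → sum 77
(17, 17, 11, 14, 11) → sum 70
(17, 11, 14, 11, 10) → sum 63
(11, 14, 11, 10, 20) → sum 66
1 window satisfy the condition.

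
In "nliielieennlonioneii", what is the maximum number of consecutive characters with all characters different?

4

[n] len 1
[n, l] len 2
[n, l, i] len 3
[i] len 1
[i, e] len 2
[i, e, l] len 3
[e, l, i] len 3
[l, i, e] len 3
[e] len 1
[e, n] len 2
[n] len 1
[n, l] len 2
[n, l, o] len 3
[l, o, n] len 3
[l, o, n, i] len 4
[n, i, o] len 3
[i, o, n] len 3
[i, o, n, e] len 4
[o, n, e, i] len 4
[i] len 1
Longest all-distinct length: 4.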